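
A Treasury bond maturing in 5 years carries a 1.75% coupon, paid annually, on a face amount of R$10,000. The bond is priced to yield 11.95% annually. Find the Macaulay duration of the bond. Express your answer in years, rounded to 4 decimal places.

Periodic yield y = 0.1195. Discount each cash flow and weight by its year:
  t   CF        PV=CF/(1+0.1195)^t    t·PV
  1       175.00       156.3198       156.3198
  2       175.00       139.6336       279.2671
  3       175.00       124.7285       374.1855
  4       175.00       111.4145       445.6579
  5    10,175.00     5,786.4730    28,932.3648
  Σ                  6,318.5693    30,187.7952
Price P = Σ PV = 6,318.5693.
Macaulay duration = Σ(t·PV) / P = 30,187.7952 / 6,318.5693 = 4.77763 years.

4.7776 years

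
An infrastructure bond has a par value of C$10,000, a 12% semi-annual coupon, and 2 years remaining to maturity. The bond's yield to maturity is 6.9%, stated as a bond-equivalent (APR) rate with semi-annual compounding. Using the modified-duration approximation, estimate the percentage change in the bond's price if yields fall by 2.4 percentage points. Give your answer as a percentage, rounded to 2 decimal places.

Periodic yield y = 0.0345. Modified duration first:
  t   CF        PV=CF/(1+0.0345)^t    t·PV
  1       600.00       579.9903       579.9903
  2       600.00       560.6480     1,121.2960
  3       600.00       541.9507     1,625.8520
  4    10,600.00     9,255.1590    37,020.6361
  Σ                 10,937.7480    40,347.7744
P = 10,937.7480; D_Mac = 3.68886 half-year periods = 1.84443 yrs; D_mod = 1.84443/(1+0.0345) = 1.78292 yrs.
ΔP/P ≈ -D_mod · Δy = -1.78292 × (-0.024) = +0.042790 = +4.2790%.

+4.28%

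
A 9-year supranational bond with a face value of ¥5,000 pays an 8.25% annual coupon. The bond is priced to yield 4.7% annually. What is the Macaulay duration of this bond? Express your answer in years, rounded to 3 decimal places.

Periodic yield y = 0.047. Discount each cash flow and weight by its year:
  t   CF        PV=CF/(1+0.047)^t    t·PV
  1       412.50       393.9828       393.9828
  2       412.50       376.2969       752.5937
  3       412.50       359.4048     1,078.2145
  4       412.50       343.2711     1,373.0844
  5       412.50       327.8616     1,639.3080
  6       412.50       313.1438     1,878.8630
  7       412.50       299.0868     2,093.6073
  8       412.50       285.6607     2,285.2856
  9     5,412.50     3,579.9567    32,219.6103
  Σ                  6,278.6652    43,714.5496
Price P = Σ PV = 6,278.6652.
Macaulay duration = Σ(t·PV) / P = 43,714.5496 / 6,278.6652 = 6.96240 years.

6.962 years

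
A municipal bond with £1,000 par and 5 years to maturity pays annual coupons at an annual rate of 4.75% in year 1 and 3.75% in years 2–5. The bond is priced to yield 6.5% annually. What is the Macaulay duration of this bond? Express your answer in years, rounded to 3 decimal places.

4.588 years

Periodic yield y = 0.065. Discount each cash flow and weight by its year:
  t   CF        PV=CF/(1+0.065)^t    t·PV
  1        47.50        44.6009        44.6009
  2        37.50        33.0622        66.1244
  3        37.50        31.0443        93.1330
  4        37.50        29.1496       116.5985
  5     1,037.50       757.2514     3,786.2568
  Σ                    895.1085     4,106.7137
Price P = Σ PV = 895.1085.
Macaulay duration = Σ(t·PV) / P = 4,106.7137 / 895.1085 = 4.58795 years.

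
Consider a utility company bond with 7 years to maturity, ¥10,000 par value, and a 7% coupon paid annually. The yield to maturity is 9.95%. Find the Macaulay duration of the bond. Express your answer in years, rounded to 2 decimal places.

Periodic yield y = 0.0995. Discount each cash flow and weight by its year:
  t   CF        PV=CF/(1+0.0995)^t    t·PV
  1       700.00       636.6530       636.6530
  2       700.00       579.0387     1,158.0774
  3       700.00       526.6382     1,579.9145
  4       700.00       478.9797     1,915.9188
  5       700.00       435.6341     2,178.1705
  6       700.00       396.2111     2,377.2666
  7    10,700.00     5,508.2944    38,558.0606
  Σ                  8,561.4492    48,404.0614
Price P = Σ PV = 8,561.4492.
Macaulay duration = Σ(t·PV) / P = 48,404.0614 / 8,561.4492 = 5.65372 years.

5.65 years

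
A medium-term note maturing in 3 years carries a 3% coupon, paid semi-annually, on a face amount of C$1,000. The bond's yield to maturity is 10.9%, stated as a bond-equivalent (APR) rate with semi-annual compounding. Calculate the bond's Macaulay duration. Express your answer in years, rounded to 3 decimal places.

2.876 years

Periodic yield y = 0.0545. Discount each cash flow and weight by its period:
  t   CF        PV=CF/(1+0.0545)^t    t·PV
  1        15.00        14.2248        14.2248
  2        15.00        13.4896        26.9791
  3        15.00        12.7924        38.3772
  4        15.00        12.1312        48.5249
  5        15.00        11.5043        57.5213
  6     1,015.00       738.2212     4,429.3275
  Σ                    802.3634     4,614.9547
Price P = Σ PV = 802.3634.
Macaulay duration = Σ(t·PV) / P = 4,614.9547 / 802.3634 = 5.75170 half-year periods.
In years: 5.75170 / 2 = 2.87585 years.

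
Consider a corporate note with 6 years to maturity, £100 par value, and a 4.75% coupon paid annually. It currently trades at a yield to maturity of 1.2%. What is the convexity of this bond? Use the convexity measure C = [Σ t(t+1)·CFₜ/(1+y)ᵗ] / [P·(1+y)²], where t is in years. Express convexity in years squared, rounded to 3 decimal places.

35.776

With y = 0.012:
  t   CF        PV=CF/(1+0.012)^t    t·PV        t(t+1)·PV
  1         4.75         4.6937         4.6937           9.3874
  2         4.75         4.6380         9.2760          27.8281
  3         4.75         4.5830        13.7491          54.9963
  4         4.75         4.5287        18.1147          90.5736
  5         4.75         4.4750        22.3749         134.2494
  6       104.75        97.5149       585.0894       4,095.6256
  Σ                    120.4333       653.2978       4,412.6603
P = 120.4333.
Convexity = Σ t(t+1)·PV / [P·(1+y)²] = 4,412.6603 / (120.4333 × 1.024144) = 35.77610.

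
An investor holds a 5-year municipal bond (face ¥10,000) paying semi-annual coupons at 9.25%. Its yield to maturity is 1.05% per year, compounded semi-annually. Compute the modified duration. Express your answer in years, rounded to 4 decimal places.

4.2477 years

Periodic yield y = 0.00525. First find Macaulay duration:
  t   CF        PV=CF/(1+0.00525)^t    t·PV
  1       462.50       460.0846       460.0846
  2       462.50       457.6817       915.3635
  3       462.50       455.2914     1,365.8743
  4       462.50       452.9137     1,811.6546
  5       462.50       450.5483     2,252.7414
  6       462.50       448.1952     2,689.1715
  7       462.50       445.8545     3,120.9816
  8       462.50       443.5260     3,548.2080
  9       462.50       441.2096     3,970.8868
  10   10,462.50     9,928.7518    99,287.5178
  Σ                 13,984.0568   119,422.4840
P = 13,984.0568; Macaulay duration = 119,422.4840 / 13,984.0568 = 8.53990 half-year periods = 4.26995 years.
Modified duration = D_Mac / (1 + y) = 4.26995 / 1.00525 = 4.24765 years.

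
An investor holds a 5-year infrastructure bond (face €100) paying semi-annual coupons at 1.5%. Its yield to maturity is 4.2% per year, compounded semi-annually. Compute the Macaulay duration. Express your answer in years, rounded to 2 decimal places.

4.82 years

Periodic yield y = 0.021. Discount each cash flow and weight by its period:
  t   CF        PV=CF/(1+0.021)^t    t·PV
  1         0.75         0.7346         0.7346
  2         0.75         0.7195         1.4389
  3         0.75         0.7047         2.1140
  4         0.75         0.6902         2.7607
  5         0.75         0.6760         3.3799
  6         0.75         0.6621         3.9724
  7         0.75         0.6485         4.5392
  8         0.75         0.6351         5.0810
  9         0.75         0.6221         5.5985
  10      100.75        81.8441       818.4415
  Σ                     87.9367       848.0607
Price P = Σ PV = 87.9367.
Macaulay duration = Σ(t·PV) / P = 848.0607 / 87.9367 = 9.64399 half-year periods.
In years: 9.64399 / 2 = 4.82199 years.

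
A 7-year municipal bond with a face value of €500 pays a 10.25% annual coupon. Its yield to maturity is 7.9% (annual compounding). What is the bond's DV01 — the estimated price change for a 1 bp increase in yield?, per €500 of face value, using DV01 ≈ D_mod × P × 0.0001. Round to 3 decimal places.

Periodic yield y = 0.079.
  t   CF        PV=CF/(1+0.079)^t    t·PV
  1        51.25        47.4977        47.4977
  2        51.25        44.0201        88.0402
  3        51.25        40.7971       122.3914
  4        51.25        37.8101       151.2405
  5        51.25        35.0418       175.2091
  6        51.25        32.4762       194.8572
  7       551.25       323.7416     2,266.1911
  Σ                    561.3846     3,045.4271
P = 561.3846; D_Mac = 5.42485 yrs; D_mod = 5.02766 yrs.
DV01 ≈ 5.02766 × 561.3846 × 0.0001 = 0.282245.

€0.282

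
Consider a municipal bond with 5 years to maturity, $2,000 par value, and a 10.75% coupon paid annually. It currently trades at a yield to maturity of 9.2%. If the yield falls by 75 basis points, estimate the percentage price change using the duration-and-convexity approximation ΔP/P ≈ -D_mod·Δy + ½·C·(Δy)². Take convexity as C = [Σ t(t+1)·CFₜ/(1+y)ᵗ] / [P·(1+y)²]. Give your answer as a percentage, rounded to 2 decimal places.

+2.90%

With y = 0.092:
  t   CF        PV=CF/(1+0.092)^t    t·PV        t(t+1)·PV
  1       215.00       196.8864       196.8864         393.7729
  2       215.00       180.2989       360.5979       1,081.7937
  3       215.00       165.1089       495.3268       1,981.3071
  4       215.00       151.1986       604.7946       3,023.9730
  5     2,215.00     1,426.4631     7,132.3155      42,793.8927
  Σ                  2,119.9561     8,789.9211      49,274.7393
P = 2,119.9561; D_Mac = 4.14628 yrs; D_mod = 3.79696 yrs; C = 19.49181.
Duration effect: -3.79696 × (-0.0075) = +0.028477
Convexity effect: 0.5 × 19.49181 × (-0.0075)² = +0.0005482
ΔP/P ≈ +0.028477 + 0.0005482 = +0.029025 = +2.9025%.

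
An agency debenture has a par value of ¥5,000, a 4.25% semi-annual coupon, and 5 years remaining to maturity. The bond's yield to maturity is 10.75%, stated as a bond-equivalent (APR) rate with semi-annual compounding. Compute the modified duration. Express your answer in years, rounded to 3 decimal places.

4.245 years

Periodic yield y = 0.05375. First find Macaulay duration:
  t   CF        PV=CF/(1+0.05375)^t    t·PV
  1       106.25       100.8304       100.8304
  2       106.25        95.6872       191.3744
  3       106.25        90.8063       272.4190
  4       106.25        86.1745       344.6979
  5       106.25        81.7789       408.8943
  6       106.25        77.6074       465.6447
  7       106.25        73.6488       515.5418
  8       106.25        69.8921       559.1370
  9       106.25        66.3270       596.9434
  10    5,106.25     3,025.0057    30,250.0570
  Σ                  3,767.7583    33,705.5397
P = 3,767.7583; Macaulay duration = 33,705.5397 / 3,767.7583 = 8.94578 half-year periods = 4.47289 years.
Modified duration = D_Mac / (1 + y) = 4.47289 / 1.05375 = 4.24474 years.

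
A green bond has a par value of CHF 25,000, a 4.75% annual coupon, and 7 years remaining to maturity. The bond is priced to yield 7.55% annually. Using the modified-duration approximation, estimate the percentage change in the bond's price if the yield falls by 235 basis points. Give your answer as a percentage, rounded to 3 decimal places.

Periodic yield y = 0.0755. Modified duration first:
  t   CF        PV=CF/(1+0.0755)^t    t·PV
  1     1,187.50     1,104.1376     1,104.1376
  2     1,187.50     1,026.6273     2,053.2545
  3     1,187.50       954.5581     2,863.6743
  4     1,187.50       887.5482     3,550.1929
  5     1,187.50       825.2424     4,126.2121
  6     1,187.50       767.3105     4,603.8629
  7    26,187.50    15,733.3476   110,133.4331
  Σ                 21,298.7717   128,434.7674
P = 21,298.7717; D_Mac = 6.03015 yrs; D_mod = 6.03015/(1+0.0755) = 5.60683 yrs.
ΔP/P ≈ -D_mod · Δy = -5.60683 × (-0.0235) = +0.131761 = +13.1761%.

+13.176%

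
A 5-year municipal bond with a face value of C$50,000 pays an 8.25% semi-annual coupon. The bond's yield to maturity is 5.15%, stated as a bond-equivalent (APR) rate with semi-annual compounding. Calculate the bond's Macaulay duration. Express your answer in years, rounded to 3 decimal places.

Periodic yield y = 0.02575. Discount each cash flow and weight by its period:
  t   CF        PV=CF/(1+0.02575)^t    t·PV
  1     2,062.50     2,010.7239     2,010.7239
  2     2,062.50     1,960.2475     3,920.4950
  3     2,062.50     1,911.0383     5,733.1148
  4     2,062.50     1,863.0643     7,452.2574
  5     2,062.50     1,816.2948     9,081.4738
  6     2,062.50     1,770.6993    10,624.1955
  7     2,062.50     1,726.2484    12,083.7385
  8     2,062.50     1,682.9133    13,463.3067
  9     2,062.50     1,640.6662    14,765.9956
  10   52,062.50    40,374.7422   403,747.4221
  Σ                 56,756.6380   482,882.7231
Price P = Σ PV = 56,756.6380.
Macaulay duration = Σ(t·PV) / P = 482,882.7231 / 56,756.6380 = 8.50795 half-year periods.
In years: 8.50795 / 2 = 4.25398 years.

4.254 years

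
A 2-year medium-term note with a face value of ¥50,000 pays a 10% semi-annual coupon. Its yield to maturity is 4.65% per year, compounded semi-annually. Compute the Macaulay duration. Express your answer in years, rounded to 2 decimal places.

Periodic yield y = 0.02325. Discount each cash flow and weight by its period:
  t   CF        PV=CF/(1+0.02325)^t    t·PV
  1     2,500.00     2,443.1957     2,443.1957
  2     2,500.00     2,387.6821     4,775.3642
  3     2,500.00     2,333.4298     7,000.2895
  4    52,500.00    47,888.6165   191,554.4659
  Σ                 55,052.9241   205,773.3153
Price P = Σ PV = 55,052.9241.
Macaulay duration = Σ(t·PV) / P = 205,773.3153 / 55,052.9241 = 3.73774 half-year periods.
In years: 3.73774 / 2 = 1.86887 years.

1.87 years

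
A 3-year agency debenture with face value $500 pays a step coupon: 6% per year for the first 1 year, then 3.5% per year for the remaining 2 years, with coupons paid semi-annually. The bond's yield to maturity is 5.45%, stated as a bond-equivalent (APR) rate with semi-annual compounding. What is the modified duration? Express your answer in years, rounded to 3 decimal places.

2.742 years

Periodic yield y = 0.02725. First find Macaulay duration:
  t   CF        PV=CF/(1+0.02725)^t    t·PV
  1        15.00        14.6021        14.6021
  2        15.00        14.2147        28.4295
  3         8.75         8.0720        24.2159
  4         8.75         7.8578        31.4314
  5         8.75         7.6494        38.2470
  6       508.75       432.9597     2,597.7585
  Σ                    485.3558     2,734.6844
P = 485.3558; Macaulay duration = 2,734.6844 / 485.3558 = 5.63439 half-year periods = 2.81720 years.
Modified duration = D_Mac / (1 + y) = 2.81720 / 1.02725 = 2.74246 years.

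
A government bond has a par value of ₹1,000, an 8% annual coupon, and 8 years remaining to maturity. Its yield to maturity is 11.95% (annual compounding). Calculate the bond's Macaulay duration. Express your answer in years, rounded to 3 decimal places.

5.976 years

Periodic yield y = 0.1195. Discount each cash flow and weight by its year:
  t   CF        PV=CF/(1+0.1195)^t    t·PV
  1        80.00        71.4605        71.4605
  2        80.00        63.8325       127.6650
  3        80.00        57.0188       171.0563
  4        80.00        50.9323       203.7293
  5        80.00        45.4956       227.4781
  6        80.00        40.6392       243.8353
  7        80.00        36.3012       254.1086
  8     1,080.00       437.7549     3,502.0388
  Σ                    803.4350     4,801.3719
Price P = Σ PV = 803.4350.
Macaulay duration = Σ(t·PV) / P = 4,801.3719 / 803.4350 = 5.97606 years.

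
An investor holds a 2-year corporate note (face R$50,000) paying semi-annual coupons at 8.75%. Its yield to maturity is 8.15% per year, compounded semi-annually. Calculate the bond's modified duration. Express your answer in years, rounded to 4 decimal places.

1.8049 years

Periodic yield y = 0.04075. First find Macaulay duration:
  t   CF        PV=CF/(1+0.04075)^t    t·PV
  1     2,187.50     2,101.8496     2,101.8496
  2     2,187.50     2,019.5528     4,039.1057
  3     2,187.50     1,940.4784     5,821.4351
  4    52,187.50    44,481.6424   177,926.5697
  Σ                 50,543.5233   189,888.9601
P = 50,543.5233; Macaulay duration = 189,888.9601 / 50,543.5233 = 3.75694 half-year periods = 1.87847 years.
Modified duration = D_Mac / (1 + y) = 1.87847 / 1.04075 = 1.80492 years.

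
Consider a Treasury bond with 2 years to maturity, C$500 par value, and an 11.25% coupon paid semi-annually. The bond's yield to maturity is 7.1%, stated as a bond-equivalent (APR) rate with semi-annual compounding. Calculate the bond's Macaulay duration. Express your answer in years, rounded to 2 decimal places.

1.85 years

Periodic yield y = 0.0355. Discount each cash flow and weight by its period:
  t   CF        PV=CF/(1+0.0355)^t    t·PV
  1       28.125        27.1608        27.1608
  2       28.125        26.2296        52.4593
  3       28.125        25.3304        75.9912
  4      528.125       459.3422     1,837.3687
  Σ                    538.0630     1,992.9800
Price P = Σ PV = 538.0630.
Macaulay duration = Σ(t·PV) / P = 1,992.9800 / 538.0630 = 3.70399 half-year periods.
In years: 3.70399 / 2 = 1.85199 years.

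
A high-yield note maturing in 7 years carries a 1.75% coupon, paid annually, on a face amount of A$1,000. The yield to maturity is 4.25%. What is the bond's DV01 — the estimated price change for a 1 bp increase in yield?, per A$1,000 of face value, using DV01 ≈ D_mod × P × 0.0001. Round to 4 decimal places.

A$0.5400

Periodic yield y = 0.0425.
  t   CF        PV=CF/(1+0.0425)^t    t·PV
  1        17.50        16.7866        16.7866
  2        17.50        16.1022        32.2045
  3        17.50        15.4458        46.3373
  4        17.50        14.8161        59.2644
  5        17.50        14.2121        71.0604
  6        17.50        13.6327        81.7962
  7     1,017.50       760.3297     5,322.3081
  Σ                    851.3252     5,629.7574
P = 851.3252; D_Mac = 6.61293 yrs; D_mod = 6.34334 yrs.
DV01 ≈ 6.34334 × 851.3252 × 0.0001 = 0.540025.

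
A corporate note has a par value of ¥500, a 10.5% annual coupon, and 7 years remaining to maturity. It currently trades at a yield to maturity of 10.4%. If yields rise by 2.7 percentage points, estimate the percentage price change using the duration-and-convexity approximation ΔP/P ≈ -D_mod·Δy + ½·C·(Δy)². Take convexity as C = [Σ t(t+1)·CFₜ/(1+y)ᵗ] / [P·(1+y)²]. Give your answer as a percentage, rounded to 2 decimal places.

With y = 0.104:
  t   CF        PV=CF/(1+0.104)^t    t·PV        t(t+1)·PV
  1        52.50        47.5543        47.5543          95.1087
  2        52.50        43.0746        86.1492         258.4475
  3        52.50        39.0168       117.0505         468.2021
  4        52.50        35.3413       141.3654         706.8268
  5        52.50        32.0121       160.0604         960.3625
  6        52.50        28.9965       173.9787       1,217.8510
  7       552.50       276.4068     1,934.8478      15,478.7824
  Σ                    502.4025     2,661.0063      19,185.5810
P = 502.4025; D_Mac = 5.29656 yrs; D_mod = 4.79761 yrs; C = 31.33178.
Duration effect: -4.79761 × (+0.027) = -0.129536
Convexity effect: 0.5 × 31.33178 × (0.027)² = +0.0114204
ΔP/P ≈ -0.129536 + 0.0114204 = -0.118115 = -11.8115%.

-11.81%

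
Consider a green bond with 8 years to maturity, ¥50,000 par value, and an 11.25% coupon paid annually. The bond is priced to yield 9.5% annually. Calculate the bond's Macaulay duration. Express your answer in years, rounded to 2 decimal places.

Periodic yield y = 0.095. Discount each cash flow and weight by its year:
  t   CF        PV=CF/(1+0.095)^t    t·PV
  1     5,625.00     5,136.9863     5,136.9863
  2     5,625.00     4,691.3117     9,382.6234
  3     5,625.00     4,284.3029    12,852.9087
  4     5,625.00     3,912.6054    15,650.4216
  5     5,625.00     3,573.1556    17,865.7781
  6     5,625.00     3,263.1558    19,578.9349
  7     5,625.00     2,980.0510    20,860.3568
  8    55,625.00    26,912.6876   215,301.5010
  Σ                 54,754.2563   316,629.5108
Price P = Σ PV = 54,754.2563.
Macaulay duration = Σ(t·PV) / P = 316,629.5108 / 54,754.2563 = 5.78274 years.

5.78 years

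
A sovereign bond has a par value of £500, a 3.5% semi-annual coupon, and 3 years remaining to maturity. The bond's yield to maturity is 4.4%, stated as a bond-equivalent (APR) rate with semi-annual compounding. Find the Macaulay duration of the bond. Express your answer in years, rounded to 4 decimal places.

Periodic yield y = 0.022. Discount each cash flow and weight by its period:
  t   CF        PV=CF/(1+0.022)^t    t·PV
  1         8.75         8.5616         8.5616
  2         8.75         8.3773        16.7547
  3         8.75         8.1970        24.5910
  4         8.75         8.0206        32.0822
  5         8.75         7.8479        39.2395
  6       508.75       446.4770     2,678.8617
  Σ                    487.4814     2,800.0908
Price P = Σ PV = 487.4814.
Macaulay duration = Σ(t·PV) / P = 2,800.0908 / 487.4814 = 5.74400 half-year periods.
In years: 5.74400 / 2 = 2.87200 years.

2.8720 years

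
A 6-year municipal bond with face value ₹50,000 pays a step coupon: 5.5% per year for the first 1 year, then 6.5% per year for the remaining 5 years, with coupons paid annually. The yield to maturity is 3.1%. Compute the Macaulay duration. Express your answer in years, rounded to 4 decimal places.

Periodic yield y = 0.031. Discount each cash flow and weight by its year:
  t   CF        PV=CF/(1+0.031)^t    t·PV
  1     2,750.00     2,667.3133     2,667.3133
  2     3,250.00     3,057.4969     6,114.9939
  3     3,250.00     2,965.5644     8,896.6933
  4     3,250.00     2,876.3962    11,505.5846
  5     3,250.00     2,789.9090    13,949.5449
  6    53,250.00    44,337.1344   266,022.8064
  Σ                 58,693.8142   309,156.9364
Price P = Σ PV = 58,693.8142.
Macaulay duration = Σ(t·PV) / P = 309,156.9364 / 58,693.8142 = 5.26728 years.

5.2673 years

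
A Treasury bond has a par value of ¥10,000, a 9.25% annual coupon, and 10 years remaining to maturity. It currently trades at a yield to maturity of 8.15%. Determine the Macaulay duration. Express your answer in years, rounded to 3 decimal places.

7.048 years

Periodic yield y = 0.0815. Discount each cash flow and weight by its year:
  t   CF        PV=CF/(1+0.0815)^t    t·PV
  1       925.00       855.2936       855.2936
  2       925.00       790.8401     1,581.6802
  3       925.00       731.2437     2,193.7312
  4       925.00       676.1385     2,704.5538
  5       925.00       625.1858     3,125.9291
  6       925.00       578.0729     3,468.4372
  7       925.00       534.5103     3,741.5720
  8       925.00       494.2305     3,953.8440
  9       925.00       456.9861     4,112.8752
  10   10,925.00     4,990.6396    49,906.3959
  Σ                 10,733.1411    75,644.3122
Price P = Σ PV = 10,733.1411.
Macaulay duration = Σ(t·PV) / P = 75,644.3122 / 10,733.1411 = 7.04773 years.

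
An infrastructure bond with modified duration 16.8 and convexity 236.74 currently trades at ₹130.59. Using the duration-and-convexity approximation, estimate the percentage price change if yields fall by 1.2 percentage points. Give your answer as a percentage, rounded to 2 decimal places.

+21.86%

Duration effect: -D_mod·Δy = -16.8 × (-0.012) = +0.201600
Convexity effect: ½·C·(Δy)² = 0.5 × 236.74 × (-0.012)² = +0.01704528
ΔP/P ≈ +0.201600 + 0.01704528 = +0.21864528
= +21.864528%.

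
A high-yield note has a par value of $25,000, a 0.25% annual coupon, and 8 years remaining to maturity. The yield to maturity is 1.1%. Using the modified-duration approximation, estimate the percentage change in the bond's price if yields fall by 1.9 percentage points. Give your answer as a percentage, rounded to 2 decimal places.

+14.90%

Periodic yield y = 0.011. Modified duration first:
  t   CF        PV=CF/(1+0.011)^t    t·PV
  1        62.50        61.8200        61.8200
  2        62.50        61.1474       122.2947
  3        62.50        60.4821       181.4462
  4        62.50        59.8240       239.2960
  5        62.50        59.1731       295.8654
  6        62.50        58.5293       351.1756
  7        62.50        57.8924       405.2471
  8    25,062.50    22,962.2872   183,698.2979
  Σ                 23,381.1554   185,355.4429
P = 23,381.1554; D_Mac = 7.92756 yrs; D_mod = 7.92756/(1+0.011) = 7.84130 yrs.
ΔP/P ≈ -D_mod · Δy = -7.84130 × (-0.019) = +0.148985 = +14.8985%.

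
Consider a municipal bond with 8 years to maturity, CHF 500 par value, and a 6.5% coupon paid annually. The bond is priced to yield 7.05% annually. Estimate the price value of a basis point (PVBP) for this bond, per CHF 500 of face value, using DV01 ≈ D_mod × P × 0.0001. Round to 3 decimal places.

Periodic yield y = 0.0705.
  t   CF        PV=CF/(1+0.0705)^t    t·PV
  1        32.50        30.3596        30.3596
  2        32.50        28.3602        56.7205
  3        32.50        26.4925        79.4776
  4        32.50        24.7478        98.9912
  5        32.50        23.1180       115.5899
  6        32.50        21.5955       129.5730
  7        32.50        20.1733       141.2130
  8       532.50       308.7637     2,470.1096
  Σ                    483.6107     3,122.0345
P = 483.6107; D_Mac = 6.45568 yrs; D_mod = 6.03053 yrs.
DV01 ≈ 6.03053 × 483.6107 × 0.0001 = 0.291643.

CHF 0.292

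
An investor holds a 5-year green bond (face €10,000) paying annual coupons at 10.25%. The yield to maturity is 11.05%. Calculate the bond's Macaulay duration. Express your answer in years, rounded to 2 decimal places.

4.14 years

Periodic yield y = 0.1105. Discount each cash flow and weight by its year:
  t   CF        PV=CF/(1+0.1105)^t    t·PV
  1     1,025.00       923.0077       923.0077
  2     1,025.00       831.1640     1,662.3281
  3     1,025.00       748.4593     2,245.3778
  4     1,025.00       673.9840     2,695.9362
  5    11,025.00     6,528.0847    32,640.4237
  Σ                  9,704.6998    40,167.0734
Price P = Σ PV = 9,704.6998.
Macaulay duration = Σ(t·PV) / P = 40,167.0734 / 9,704.6998 = 4.13893 years.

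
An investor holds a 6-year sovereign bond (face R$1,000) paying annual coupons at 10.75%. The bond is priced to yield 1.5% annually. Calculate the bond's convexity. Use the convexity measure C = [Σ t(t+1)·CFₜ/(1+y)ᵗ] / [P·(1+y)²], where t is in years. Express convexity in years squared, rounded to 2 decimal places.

With y = 0.015:
  t   CF        PV=CF/(1+0.015)^t    t·PV        t(t+1)·PV
  1       107.50       105.9113       105.9113         211.8227
  2       107.50       104.3461       208.6923         626.0768
  3       107.50       102.8041       308.4122       1,233.6489
  4       107.50       101.2848       405.1392       2,025.6961
  5       107.50        99.7880       498.9399       2,993.6395
  6     1,107.50     1,012.8555     6,077.1329      42,539.9301
  Σ                  1,526.9898     7,604.2278      49,630.8141
P = 1,526.9898.
Convexity = Σ t(t+1)·PV / [P·(1+y)²] = 49,630.8141 / (1,526.9898 × 1.030225) = 31.54882.

31.55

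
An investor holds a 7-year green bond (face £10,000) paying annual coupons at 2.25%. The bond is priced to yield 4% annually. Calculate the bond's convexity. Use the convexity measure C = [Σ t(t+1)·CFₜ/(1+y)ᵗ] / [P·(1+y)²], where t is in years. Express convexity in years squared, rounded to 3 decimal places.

With y = 0.04:
  t   CF        PV=CF/(1+0.04)^t    t·PV        t(t+1)·PV
  1       225.00       216.3462       216.3462         432.6923
  2       225.00       208.0251       416.0503       1,248.1509
  3       225.00       200.0242       600.0725       2,400.2902
  4       225.00       192.3309       769.3238       3,846.6189
  5       225.00       184.9336       924.6680       5,548.0080
  6       225.00       177.8208     1,066.9246       7,468.4723
  7    10,225.00     7,770.1596    54,391.1175     435,128.9398
  Σ                  8,949.6404    58,384.5028     456,073.1723
P = 8,949.6404.
Convexity = Σ t(t+1)·PV / [P·(1+y)²] = 456,073.1723 / (8,949.6404 × 1.081600) = 47.11533.

47.115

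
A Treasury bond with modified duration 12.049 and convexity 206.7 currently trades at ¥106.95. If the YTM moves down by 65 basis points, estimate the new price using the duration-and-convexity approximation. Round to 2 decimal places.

¥115.79

Duration effect: -D_mod·Δy = -12.049 × (-0.0065) = +0.0783185
Convexity effect: ½·C·(Δy)² = 0.5 × 206.7 × (-0.0065)² = +0.0043665375
ΔP/P ≈ +0.0783185 + 0.0043665375 = +0.0826850375
New price ≈ 106.95 × (1 + 0.0826850375) = 115.793164760625.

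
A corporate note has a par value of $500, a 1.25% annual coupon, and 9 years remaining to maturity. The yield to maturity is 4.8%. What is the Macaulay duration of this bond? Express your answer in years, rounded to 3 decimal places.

Periodic yield y = 0.048. Discount each cash flow and weight by its year:
  t   CF        PV=CF/(1+0.048)^t    t·PV
  1         6.25         5.9637         5.9637
  2         6.25         5.6906        11.3812
  3         6.25         5.4300        16.2899
  4         6.25         5.1813        20.7250
  5         6.25         4.9439        24.7197
  6         6.25         4.7175        28.3050
  7         6.25         4.5014        31.5100
  8         6.25         4.2953        34.3621
  9       506.25       331.9812     2,987.8308
  Σ                    372.7049     3,161.0875
Price P = Σ PV = 372.7049.
Macaulay duration = Σ(t·PV) / P = 3,161.0875 / 372.7049 = 8.48148 years.

8.481 years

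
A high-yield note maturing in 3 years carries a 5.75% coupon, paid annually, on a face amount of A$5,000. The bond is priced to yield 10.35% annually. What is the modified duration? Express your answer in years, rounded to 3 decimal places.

Periodic yield y = 0.1035. First find Macaulay duration:
  t   CF        PV=CF/(1+0.1035)^t    t·PV
  1       287.50       260.5347       260.5347
  2       287.50       236.0985       472.1969
  3     5,287.50     3,934.8970    11,804.6910
  Σ                  4,431.5301    12,537.4226
P = 4,431.5301; Macaulay duration = 12,537.4226 / 4,431.5301 = 2.82914 years.
Modified duration = D_Mac / (1 + y) = 2.82914 / 1.1035 = 2.56379 years.

2.564 years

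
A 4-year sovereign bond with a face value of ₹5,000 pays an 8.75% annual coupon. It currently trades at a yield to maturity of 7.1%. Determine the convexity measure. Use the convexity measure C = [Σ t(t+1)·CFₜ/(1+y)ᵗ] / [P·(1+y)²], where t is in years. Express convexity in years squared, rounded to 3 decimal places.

With y = 0.071:
  t   CF        PV=CF/(1+0.071)^t    t·PV        t(t+1)·PV
  1       437.50       408.4967       408.4967         816.9935
  2       437.50       381.4162       762.8324       2,288.4971
  3       437.50       356.1309     1,068.3927       4,273.5707
  4     5,437.50     4,132.7714    16,531.0857      82,655.4286
  Σ                  5,278.8152    18,770.8075      90,034.4899
P = 5,278.8152.
Convexity = Σ t(t+1)·PV / [P·(1+y)²] = 90,034.4899 / (5,278.8152 × 1.147041) = 14.86940.

14.869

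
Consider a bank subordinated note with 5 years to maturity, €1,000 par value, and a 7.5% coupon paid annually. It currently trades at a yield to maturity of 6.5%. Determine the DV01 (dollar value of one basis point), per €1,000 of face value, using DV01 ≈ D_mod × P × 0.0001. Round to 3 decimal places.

Periodic yield y = 0.065.
  t   CF        PV=CF/(1+0.065)^t    t·PV
  1        75.00        70.4225        70.4225
  2        75.00        66.1244       132.2489
  3        75.00        62.0887       186.2660
  4        75.00        58.2992       233.1969
  5     1,075.00       784.6219     3,923.1095
  Σ                  1,041.5568     4,545.2439
P = 1,041.5568; D_Mac = 4.36389 yrs; D_mod = 4.09755 yrs.
DV01 ≈ 4.09755 × 1,041.5568 × 0.0001 = 0.426783.

€0.427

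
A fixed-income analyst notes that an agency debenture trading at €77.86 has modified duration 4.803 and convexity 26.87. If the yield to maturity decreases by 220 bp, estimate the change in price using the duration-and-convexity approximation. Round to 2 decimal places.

+€8.73

Duration effect: -D_mod·Δy = -4.803 × (-0.022) = +0.105666
Convexity effect: ½·C·(Δy)² = 0.5 × 26.87 × (-0.022)² = +0.00650254
ΔP/P ≈ +0.105666 + 0.00650254 = +0.11216854
ΔP ≈ 77.86 × (+0.11216854) = +8.7334425244.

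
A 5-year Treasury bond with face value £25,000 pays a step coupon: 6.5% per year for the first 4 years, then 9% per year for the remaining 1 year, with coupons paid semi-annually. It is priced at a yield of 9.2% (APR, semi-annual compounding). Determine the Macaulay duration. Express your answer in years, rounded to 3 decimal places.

4.311 years

Periodic yield y = 0.046. Discount each cash flow and weight by its period:
  t   CF        PV=CF/(1+0.046)^t    t·PV
  1       812.50       776.7686       776.7686
  2       812.50       742.6086     1,485.2173
  3       812.50       709.9509     2,129.8527
  4       812.50       678.7294     2,714.9174
  5       812.50       648.8808     3,244.4042
  6       812.50       620.3450     3,722.0698
  7       812.50       593.0640     4,151.4481
  8       812.50       566.9828     4,535.8625
  9     1,125.00       750.5288     6,754.7592
  10   26,125.00    16,662.4728   166,624.7281
  Σ                 22,750.3318   196,140.0280
Price P = Σ PV = 22,750.3318.
Macaulay duration = Σ(t·PV) / P = 196,140.0280 / 22,750.3318 = 8.62141 half-year periods.
In years: 8.62141 / 2 = 4.31071 years.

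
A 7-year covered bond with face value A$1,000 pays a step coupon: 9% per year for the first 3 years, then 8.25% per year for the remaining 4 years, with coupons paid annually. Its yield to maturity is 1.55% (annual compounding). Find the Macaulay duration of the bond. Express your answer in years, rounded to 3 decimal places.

Periodic yield y = 0.0155. Discount each cash flow and weight by its year:
  t   CF        PV=CF/(1+0.0155)^t    t·PV
  1        90.00        88.6263        88.6263
  2        90.00        87.2736       174.5471
  3        90.00        85.9415       257.8244
  4        82.50        77.5772       310.3089
  5        82.50        76.3931       381.9657
  6        82.50        75.2271       451.3627
  7     1,082.50       972.0048     6,804.0336
  Σ                  1,463.0436     8,468.6686
Price P = Σ PV = 1,463.0436.
Macaulay duration = Σ(t·PV) / P = 8,468.6686 / 1,463.0436 = 5.78839 years.

5.788 years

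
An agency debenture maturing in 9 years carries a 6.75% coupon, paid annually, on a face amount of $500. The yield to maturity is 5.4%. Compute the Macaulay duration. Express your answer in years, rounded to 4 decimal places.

Periodic yield y = 0.054. Discount each cash flow and weight by its year:
  t   CF        PV=CF/(1+0.054)^t    t·PV
  1        33.75        32.0209        32.0209
  2        33.75        30.3803        60.7607
  3        33.75        28.8238        86.4715
  4        33.75        27.3471       109.3884
  5        33.75        25.9460       129.7301
  6        33.75        24.6167       147.7003
  7        33.75        23.3555       163.4886
  8        33.75        22.1589       177.2715
  9       533.75       332.4853     2,992.3673
  Σ                    547.1346     3,899.1993
Price P = Σ PV = 547.1346.
Macaulay duration = Σ(t·PV) / P = 3,899.1993 / 547.1346 = 7.12658 years.

7.1266 years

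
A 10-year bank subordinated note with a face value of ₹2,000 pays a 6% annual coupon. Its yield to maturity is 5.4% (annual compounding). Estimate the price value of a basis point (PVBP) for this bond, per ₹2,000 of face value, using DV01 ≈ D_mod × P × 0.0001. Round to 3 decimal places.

₹1.558

Periodic yield y = 0.054.
  t   CF        PV=CF/(1+0.054)^t    t·PV
  1       120.00       113.8520       113.8520
  2       120.00       108.0190       216.0379
  3       120.00       102.4848       307.4544
  4       120.00        97.2341       388.9366
  5       120.00        92.2525       461.2626
  6       120.00        87.5261       525.1566
  7       120.00        83.0418       581.2929
  8       120.00        78.7873       630.2986
  9       120.00        74.7508       672.7571
  10    2,120.00     1,252.9385    12,529.3849
  Σ                  2,090.8870    16,426.4335
P = 2,090.8870; D_Mac = 7.85620 yrs; D_mod = 7.45370 yrs.
DV01 ≈ 7.45370 × 2,090.8870 × 0.0001 = 1.558485.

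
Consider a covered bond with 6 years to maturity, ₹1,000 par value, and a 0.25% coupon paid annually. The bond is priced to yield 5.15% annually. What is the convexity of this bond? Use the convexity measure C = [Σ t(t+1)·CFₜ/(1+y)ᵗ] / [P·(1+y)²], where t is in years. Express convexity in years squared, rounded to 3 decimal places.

37.615

With y = 0.0515:
  t   CF        PV=CF/(1+0.0515)^t    t·PV        t(t+1)·PV
  1         2.50         2.3776         2.3776           4.7551
  2         2.50         2.2611         4.5222          13.5667
  3         2.50         2.1504         6.4511          25.8044
  4         2.50         2.0450         8.1802          40.9009
  5         2.50         1.9449         9.7244          58.3465
  6     1,002.50       741.7008     4,450.2045      31,151.4316
  Σ                    752.4797     4,481.4600      31,294.8051
P = 752.4797.
Convexity = Σ t(t+1)·PV / [P·(1+y)²] = 31,294.8051 / (752.4797 × 1.105652) = 37.61481.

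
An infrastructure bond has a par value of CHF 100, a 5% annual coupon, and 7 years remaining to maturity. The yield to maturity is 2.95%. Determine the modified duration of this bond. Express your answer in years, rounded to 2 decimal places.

5.96 years

Periodic yield y = 0.0295. First find Macaulay duration:
  t   CF        PV=CF/(1+0.0295)^t    t·PV
  1         5.00         4.8567         4.8567
  2         5.00         4.7176         9.4351
  3         5.00         4.5824        13.7471
  4         5.00         4.4511        17.8043
  5         5.00         4.3235        21.6176
  6         5.00         4.1996        25.1978
  7       105.00        85.6653       599.6570
  Σ                    112.7962       692.3157
P = 112.7962; Macaulay duration = 692.3157 / 112.7962 = 6.13776 years.
Modified duration = D_Mac / (1 + y) = 6.13776 / 1.0295 = 5.96188 years.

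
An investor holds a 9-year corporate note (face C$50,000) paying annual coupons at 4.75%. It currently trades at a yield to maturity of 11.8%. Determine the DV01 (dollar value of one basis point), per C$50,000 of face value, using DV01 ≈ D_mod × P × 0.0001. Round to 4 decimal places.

Periodic yield y = 0.118.
  t   CF        PV=CF/(1+0.118)^t    t·PV
  1     2,375.00     2,124.3292     2,124.3292
  2     2,375.00     1,900.1155     3,800.2311
  3     2,375.00     1,699.5667     5,098.7000
  4     2,375.00     1,520.1848     6,080.7394
  5     2,375.00     1,359.7360     6,798.6800
  6     2,375.00     1,216.2218     7,297.3310
  7     2,375.00     1,087.8549     7,614.9846
  8     2,375.00       973.0366     7,784.2930
  9    52,375.00    19,193.2183   172,738.9651
  Σ                 31,074.2639   219,338.2533
P = 31,074.2639; D_Mac = 7.05852 yrs; D_mod = 6.31352 yrs.
DV01 ≈ 6.31352 × 31,074.2639 × 0.0001 = 19.618806.

C$19.6188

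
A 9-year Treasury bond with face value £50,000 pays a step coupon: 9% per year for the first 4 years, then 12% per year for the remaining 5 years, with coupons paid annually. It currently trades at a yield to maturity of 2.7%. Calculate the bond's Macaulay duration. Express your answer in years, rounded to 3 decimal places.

7.012 years

Periodic yield y = 0.027. Discount each cash flow and weight by its year:
  t   CF        PV=CF/(1+0.027)^t    t·PV
  1     4,500.00     4,381.6943     4,381.6943
  2     4,500.00     4,266.4988     8,532.9976
  3     4,500.00     4,154.3318    12,462.9955
  4     4,500.00     4,045.1138    16,180.4550
  5     6,000.00     5,251.6894    26,258.4470
  6     6,000.00     5,113.6216    30,681.7297
  7     6,000.00     4,979.1837    34,854.2856
  8     6,000.00     4,848.2801    38,786.2407
  9    56,000.00    44,060.9680   396,548.7124
  Σ                 81,101.3814   568,687.5577
Price P = Σ PV = 81,101.3814.
Macaulay duration = Σ(t·PV) / P = 568,687.5577 / 81,101.3814 = 7.01206 years.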